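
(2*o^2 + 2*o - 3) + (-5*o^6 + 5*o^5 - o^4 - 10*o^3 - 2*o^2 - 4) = -5*o^6 + 5*o^5 - o^4 - 10*o^3 + 2*o - 7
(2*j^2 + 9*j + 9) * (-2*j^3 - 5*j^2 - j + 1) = -4*j^5 - 28*j^4 - 65*j^3 - 52*j^2 + 9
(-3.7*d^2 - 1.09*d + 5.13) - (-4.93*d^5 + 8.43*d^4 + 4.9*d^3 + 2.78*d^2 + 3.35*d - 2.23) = 4.93*d^5 - 8.43*d^4 - 4.9*d^3 - 6.48*d^2 - 4.44*d + 7.36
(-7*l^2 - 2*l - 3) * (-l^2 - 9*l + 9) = 7*l^4 + 65*l^3 - 42*l^2 + 9*l - 27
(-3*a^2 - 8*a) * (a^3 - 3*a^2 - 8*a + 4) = -3*a^5 + a^4 + 48*a^3 + 52*a^2 - 32*a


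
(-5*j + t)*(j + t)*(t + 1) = -5*j^2*t - 5*j^2 - 4*j*t^2 - 4*j*t + t^3 + t^2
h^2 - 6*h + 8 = (h - 4)*(h - 2)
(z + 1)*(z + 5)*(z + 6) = z^3 + 12*z^2 + 41*z + 30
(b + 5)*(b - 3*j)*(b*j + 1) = b^3*j - 3*b^2*j^2 + 5*b^2*j + b^2 - 15*b*j^2 - 3*b*j + 5*b - 15*j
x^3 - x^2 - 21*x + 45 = (x - 3)^2*(x + 5)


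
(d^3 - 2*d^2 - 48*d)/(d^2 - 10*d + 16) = d*(d + 6)/(d - 2)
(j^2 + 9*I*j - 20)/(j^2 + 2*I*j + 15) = (j + 4*I)/(j - 3*I)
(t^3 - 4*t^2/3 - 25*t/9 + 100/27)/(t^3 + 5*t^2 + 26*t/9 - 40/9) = (9*t^2 - 27*t + 20)/(3*(3*t^2 + 10*t - 8))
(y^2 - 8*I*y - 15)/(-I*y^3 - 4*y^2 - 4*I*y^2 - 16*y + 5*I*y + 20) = (I*y^2 + 8*y - 15*I)/(y^3 + 4*y^2*(1 - I) - y*(5 + 16*I) + 20*I)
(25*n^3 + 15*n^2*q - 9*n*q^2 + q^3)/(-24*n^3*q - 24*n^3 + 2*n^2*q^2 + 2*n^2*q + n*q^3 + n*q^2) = (25*n^3 + 15*n^2*q - 9*n*q^2 + q^3)/(n*(-24*n^2*q - 24*n^2 + 2*n*q^2 + 2*n*q + q^3 + q^2))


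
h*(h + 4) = h^2 + 4*h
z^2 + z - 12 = (z - 3)*(z + 4)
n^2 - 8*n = n*(n - 8)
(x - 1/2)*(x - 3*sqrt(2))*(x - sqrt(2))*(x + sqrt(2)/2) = x^4 - 7*sqrt(2)*x^3/2 - x^3/2 + 2*x^2 + 7*sqrt(2)*x^2/4 - x + 3*sqrt(2)*x - 3*sqrt(2)/2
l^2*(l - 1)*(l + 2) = l^4 + l^3 - 2*l^2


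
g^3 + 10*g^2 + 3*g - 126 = (g - 3)*(g + 6)*(g + 7)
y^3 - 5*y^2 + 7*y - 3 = (y - 3)*(y - 1)^2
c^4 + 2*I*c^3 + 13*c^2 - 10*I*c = c*(c - 2*I)*(c - I)*(c + 5*I)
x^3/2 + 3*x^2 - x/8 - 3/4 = (x/2 + 1/4)*(x - 1/2)*(x + 6)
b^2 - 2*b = b*(b - 2)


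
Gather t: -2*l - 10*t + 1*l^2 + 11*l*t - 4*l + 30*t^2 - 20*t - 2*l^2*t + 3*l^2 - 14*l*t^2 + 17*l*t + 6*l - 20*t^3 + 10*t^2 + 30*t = 4*l^2 - 20*t^3 + t^2*(40 - 14*l) + t*(-2*l^2 + 28*l)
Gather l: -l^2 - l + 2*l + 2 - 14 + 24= -l^2 + l + 12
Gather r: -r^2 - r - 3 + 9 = -r^2 - r + 6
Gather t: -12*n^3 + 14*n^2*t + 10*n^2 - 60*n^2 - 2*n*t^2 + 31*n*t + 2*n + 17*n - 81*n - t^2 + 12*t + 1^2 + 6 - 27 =-12*n^3 - 50*n^2 - 62*n + t^2*(-2*n - 1) + t*(14*n^2 + 31*n + 12) - 20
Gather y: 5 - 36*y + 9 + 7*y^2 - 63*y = 7*y^2 - 99*y + 14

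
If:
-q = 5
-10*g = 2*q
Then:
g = 1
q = -5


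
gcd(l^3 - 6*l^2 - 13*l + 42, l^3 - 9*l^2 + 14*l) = l^2 - 9*l + 14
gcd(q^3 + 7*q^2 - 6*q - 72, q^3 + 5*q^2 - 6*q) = q + 6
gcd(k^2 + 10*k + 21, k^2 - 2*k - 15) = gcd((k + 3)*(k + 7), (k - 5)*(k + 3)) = k + 3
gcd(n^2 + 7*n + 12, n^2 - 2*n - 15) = n + 3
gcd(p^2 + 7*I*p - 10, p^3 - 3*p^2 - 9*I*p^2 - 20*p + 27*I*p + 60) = 1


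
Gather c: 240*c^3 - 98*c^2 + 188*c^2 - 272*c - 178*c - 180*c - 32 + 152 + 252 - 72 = 240*c^3 + 90*c^2 - 630*c + 300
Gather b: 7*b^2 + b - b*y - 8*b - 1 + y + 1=7*b^2 + b*(-y - 7) + y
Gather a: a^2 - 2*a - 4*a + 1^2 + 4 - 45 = a^2 - 6*a - 40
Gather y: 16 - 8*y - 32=-8*y - 16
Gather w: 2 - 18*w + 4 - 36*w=6 - 54*w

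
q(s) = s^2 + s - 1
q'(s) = 2*s + 1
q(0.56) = -0.13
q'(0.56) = 2.12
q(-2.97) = 4.85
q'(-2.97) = -4.94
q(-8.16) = 57.43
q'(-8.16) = -15.32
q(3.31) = 13.27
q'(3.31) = 7.62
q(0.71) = 0.21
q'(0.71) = 2.42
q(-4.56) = 15.23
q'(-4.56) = -8.12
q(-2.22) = 1.71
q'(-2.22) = -3.44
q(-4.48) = 14.59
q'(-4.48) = -7.96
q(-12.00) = 131.00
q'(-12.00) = -23.00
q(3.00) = 11.00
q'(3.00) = 7.00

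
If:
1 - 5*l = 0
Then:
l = 1/5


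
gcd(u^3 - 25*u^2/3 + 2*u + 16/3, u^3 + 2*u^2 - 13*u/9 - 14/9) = u^2 - u/3 - 2/3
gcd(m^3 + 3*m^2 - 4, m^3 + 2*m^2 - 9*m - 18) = m + 2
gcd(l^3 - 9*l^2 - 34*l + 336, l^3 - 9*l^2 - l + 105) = l - 7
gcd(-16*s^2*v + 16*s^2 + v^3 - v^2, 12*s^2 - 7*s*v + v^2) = 4*s - v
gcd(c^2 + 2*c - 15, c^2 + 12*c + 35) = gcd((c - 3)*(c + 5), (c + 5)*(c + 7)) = c + 5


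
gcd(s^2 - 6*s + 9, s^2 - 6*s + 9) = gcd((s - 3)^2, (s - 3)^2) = s^2 - 6*s + 9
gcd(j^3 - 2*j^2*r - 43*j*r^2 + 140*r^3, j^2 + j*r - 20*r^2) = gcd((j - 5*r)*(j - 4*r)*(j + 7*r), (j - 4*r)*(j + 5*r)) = -j + 4*r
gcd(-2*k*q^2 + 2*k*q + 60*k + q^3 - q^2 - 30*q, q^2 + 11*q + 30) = q + 5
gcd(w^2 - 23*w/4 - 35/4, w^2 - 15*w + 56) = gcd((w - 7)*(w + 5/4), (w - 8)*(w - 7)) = w - 7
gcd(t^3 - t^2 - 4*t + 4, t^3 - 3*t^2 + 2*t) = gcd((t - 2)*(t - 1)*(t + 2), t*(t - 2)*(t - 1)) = t^2 - 3*t + 2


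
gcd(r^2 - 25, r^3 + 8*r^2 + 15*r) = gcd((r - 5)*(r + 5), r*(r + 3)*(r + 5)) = r + 5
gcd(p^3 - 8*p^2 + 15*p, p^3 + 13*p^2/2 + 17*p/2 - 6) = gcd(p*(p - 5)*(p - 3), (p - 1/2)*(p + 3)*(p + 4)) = 1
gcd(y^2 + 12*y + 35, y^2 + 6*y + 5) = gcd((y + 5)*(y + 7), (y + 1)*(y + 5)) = y + 5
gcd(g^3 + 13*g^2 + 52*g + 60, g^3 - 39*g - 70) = g^2 + 7*g + 10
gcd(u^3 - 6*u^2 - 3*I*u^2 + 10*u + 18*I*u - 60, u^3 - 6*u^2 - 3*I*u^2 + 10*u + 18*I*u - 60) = u^3 + u^2*(-6 - 3*I) + u*(10 + 18*I) - 60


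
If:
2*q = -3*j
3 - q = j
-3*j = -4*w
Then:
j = -6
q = 9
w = -9/2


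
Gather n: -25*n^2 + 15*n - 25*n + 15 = -25*n^2 - 10*n + 15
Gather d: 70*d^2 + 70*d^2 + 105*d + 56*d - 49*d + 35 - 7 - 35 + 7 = 140*d^2 + 112*d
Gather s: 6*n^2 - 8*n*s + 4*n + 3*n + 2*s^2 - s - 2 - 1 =6*n^2 + 7*n + 2*s^2 + s*(-8*n - 1) - 3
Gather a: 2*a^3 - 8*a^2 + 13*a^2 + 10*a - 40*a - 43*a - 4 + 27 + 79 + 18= 2*a^3 + 5*a^2 - 73*a + 120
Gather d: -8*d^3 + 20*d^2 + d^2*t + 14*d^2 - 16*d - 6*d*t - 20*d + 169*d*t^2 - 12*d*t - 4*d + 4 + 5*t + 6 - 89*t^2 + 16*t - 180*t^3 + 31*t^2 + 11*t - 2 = -8*d^3 + d^2*(t + 34) + d*(169*t^2 - 18*t - 40) - 180*t^3 - 58*t^2 + 32*t + 8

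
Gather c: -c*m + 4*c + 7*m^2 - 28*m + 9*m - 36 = c*(4 - m) + 7*m^2 - 19*m - 36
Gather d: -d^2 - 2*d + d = -d^2 - d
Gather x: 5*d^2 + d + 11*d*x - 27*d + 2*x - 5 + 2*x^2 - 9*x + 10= 5*d^2 - 26*d + 2*x^2 + x*(11*d - 7) + 5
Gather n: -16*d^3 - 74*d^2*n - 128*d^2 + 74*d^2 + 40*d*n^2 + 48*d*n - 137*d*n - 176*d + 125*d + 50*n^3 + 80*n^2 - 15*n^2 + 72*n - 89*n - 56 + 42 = -16*d^3 - 54*d^2 - 51*d + 50*n^3 + n^2*(40*d + 65) + n*(-74*d^2 - 89*d - 17) - 14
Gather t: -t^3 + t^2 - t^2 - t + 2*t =-t^3 + t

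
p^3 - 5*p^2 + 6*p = p*(p - 3)*(p - 2)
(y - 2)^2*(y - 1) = y^3 - 5*y^2 + 8*y - 4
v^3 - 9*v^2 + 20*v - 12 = (v - 6)*(v - 2)*(v - 1)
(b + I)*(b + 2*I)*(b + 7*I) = b^3 + 10*I*b^2 - 23*b - 14*I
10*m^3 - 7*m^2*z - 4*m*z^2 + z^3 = (-5*m + z)*(-m + z)*(2*m + z)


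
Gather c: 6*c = 6*c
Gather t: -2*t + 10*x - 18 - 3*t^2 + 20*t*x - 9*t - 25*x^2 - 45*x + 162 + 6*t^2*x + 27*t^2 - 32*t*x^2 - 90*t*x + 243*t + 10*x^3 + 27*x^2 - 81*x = t^2*(6*x + 24) + t*(-32*x^2 - 70*x + 232) + 10*x^3 + 2*x^2 - 116*x + 144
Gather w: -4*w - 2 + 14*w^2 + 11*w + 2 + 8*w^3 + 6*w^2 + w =8*w^3 + 20*w^2 + 8*w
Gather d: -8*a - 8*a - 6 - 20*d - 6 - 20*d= -16*a - 40*d - 12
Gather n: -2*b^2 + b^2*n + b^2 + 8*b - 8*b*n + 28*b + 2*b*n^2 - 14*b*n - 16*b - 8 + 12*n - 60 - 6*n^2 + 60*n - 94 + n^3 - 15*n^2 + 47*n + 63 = -b^2 + 20*b + n^3 + n^2*(2*b - 21) + n*(b^2 - 22*b + 119) - 99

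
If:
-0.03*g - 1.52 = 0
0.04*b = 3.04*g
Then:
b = -3850.67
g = -50.67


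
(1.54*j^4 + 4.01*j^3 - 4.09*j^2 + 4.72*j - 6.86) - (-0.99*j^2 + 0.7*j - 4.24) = 1.54*j^4 + 4.01*j^3 - 3.1*j^2 + 4.02*j - 2.62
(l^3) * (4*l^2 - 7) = 4*l^5 - 7*l^3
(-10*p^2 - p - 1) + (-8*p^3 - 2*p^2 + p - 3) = -8*p^3 - 12*p^2 - 4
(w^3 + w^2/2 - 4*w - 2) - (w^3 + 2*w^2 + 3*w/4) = -3*w^2/2 - 19*w/4 - 2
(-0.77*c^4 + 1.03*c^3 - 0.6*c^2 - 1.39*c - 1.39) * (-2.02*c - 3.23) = 1.5554*c^5 + 0.4065*c^4 - 2.1149*c^3 + 4.7458*c^2 + 7.2975*c + 4.4897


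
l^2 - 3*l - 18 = (l - 6)*(l + 3)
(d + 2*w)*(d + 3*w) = d^2 + 5*d*w + 6*w^2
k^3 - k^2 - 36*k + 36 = (k - 6)*(k - 1)*(k + 6)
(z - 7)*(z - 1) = z^2 - 8*z + 7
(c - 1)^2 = c^2 - 2*c + 1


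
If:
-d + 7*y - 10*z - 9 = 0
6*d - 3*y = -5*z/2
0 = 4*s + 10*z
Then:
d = 25*z/78 + 9/13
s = -5*z/2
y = 115*z/78 + 18/13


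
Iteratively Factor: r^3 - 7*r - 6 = (r + 2)*(r^2 - 2*r - 3) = (r + 1)*(r + 2)*(r - 3)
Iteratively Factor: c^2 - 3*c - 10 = (c + 2)*(c - 5)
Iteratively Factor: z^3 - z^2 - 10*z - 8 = (z + 2)*(z^2 - 3*z - 4) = (z - 4)*(z + 2)*(z + 1)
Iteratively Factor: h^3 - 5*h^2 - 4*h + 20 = (h - 2)*(h^2 - 3*h - 10) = (h - 2)*(h + 2)*(h - 5)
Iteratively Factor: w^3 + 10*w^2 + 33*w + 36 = (w + 3)*(w^2 + 7*w + 12) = (w + 3)^2*(w + 4)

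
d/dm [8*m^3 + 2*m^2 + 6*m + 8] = 24*m^2 + 4*m + 6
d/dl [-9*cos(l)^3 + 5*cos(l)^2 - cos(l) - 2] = (27*cos(l)^2 - 10*cos(l) + 1)*sin(l)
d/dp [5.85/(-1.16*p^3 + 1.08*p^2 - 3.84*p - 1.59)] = (20.358*p^2 - 12.636*p + 22.464)/(1.16*p^3 - 1.08*p^2 + 3.84*p + 1.59)^2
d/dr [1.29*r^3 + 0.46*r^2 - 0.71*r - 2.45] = 3.87*r^2 + 0.92*r - 0.71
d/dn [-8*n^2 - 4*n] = -16*n - 4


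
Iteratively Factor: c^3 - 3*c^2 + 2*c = (c)*(c^2 - 3*c + 2) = c*(c - 2)*(c - 1)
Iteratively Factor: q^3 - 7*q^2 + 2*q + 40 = (q - 4)*(q^2 - 3*q - 10) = (q - 5)*(q - 4)*(q + 2)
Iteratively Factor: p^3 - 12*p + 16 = (p - 2)*(p^2 + 2*p - 8) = (p - 2)^2*(p + 4)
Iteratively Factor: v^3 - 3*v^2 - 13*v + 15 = (v + 3)*(v^2 - 6*v + 5) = (v - 1)*(v + 3)*(v - 5)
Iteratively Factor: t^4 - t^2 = (t)*(t^3 - t) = t*(t + 1)*(t^2 - t) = t*(t - 1)*(t + 1)*(t)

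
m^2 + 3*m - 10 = (m - 2)*(m + 5)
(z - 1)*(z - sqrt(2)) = z^2 - sqrt(2)*z - z + sqrt(2)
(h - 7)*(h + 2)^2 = h^3 - 3*h^2 - 24*h - 28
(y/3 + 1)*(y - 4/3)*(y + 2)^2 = y^4/3 + 17*y^3/9 + 20*y^2/9 - 28*y/9 - 16/3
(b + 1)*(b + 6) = b^2 + 7*b + 6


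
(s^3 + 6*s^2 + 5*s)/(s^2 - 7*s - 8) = s*(s + 5)/(s - 8)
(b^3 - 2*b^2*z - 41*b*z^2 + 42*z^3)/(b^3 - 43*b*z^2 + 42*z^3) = (-b^2 + b*z + 42*z^2)/(-b^2 - b*z + 42*z^2)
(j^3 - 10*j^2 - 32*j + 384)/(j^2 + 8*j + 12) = (j^2 - 16*j + 64)/(j + 2)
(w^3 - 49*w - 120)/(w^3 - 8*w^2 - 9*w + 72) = (w + 5)/(w - 3)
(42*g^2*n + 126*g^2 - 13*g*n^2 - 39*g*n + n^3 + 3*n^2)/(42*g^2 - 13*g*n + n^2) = n + 3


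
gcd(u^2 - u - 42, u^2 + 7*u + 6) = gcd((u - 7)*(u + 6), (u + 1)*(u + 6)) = u + 6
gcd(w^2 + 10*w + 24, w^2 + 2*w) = 1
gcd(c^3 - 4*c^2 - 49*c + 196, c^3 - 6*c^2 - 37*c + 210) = c - 7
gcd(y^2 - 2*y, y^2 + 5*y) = y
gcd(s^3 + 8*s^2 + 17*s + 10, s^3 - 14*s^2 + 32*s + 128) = s + 2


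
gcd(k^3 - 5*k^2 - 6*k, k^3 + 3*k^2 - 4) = 1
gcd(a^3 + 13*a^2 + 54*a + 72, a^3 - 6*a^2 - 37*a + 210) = a + 6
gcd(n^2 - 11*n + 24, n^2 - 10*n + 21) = n - 3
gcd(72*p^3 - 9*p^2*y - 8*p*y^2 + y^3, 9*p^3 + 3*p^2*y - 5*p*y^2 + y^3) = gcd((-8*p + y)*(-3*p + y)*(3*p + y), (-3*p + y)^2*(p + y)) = -3*p + y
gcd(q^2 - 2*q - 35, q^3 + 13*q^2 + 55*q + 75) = q + 5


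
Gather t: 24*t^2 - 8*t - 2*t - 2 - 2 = 24*t^2 - 10*t - 4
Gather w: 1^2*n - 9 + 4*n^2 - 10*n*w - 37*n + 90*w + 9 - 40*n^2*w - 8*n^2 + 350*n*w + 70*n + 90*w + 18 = -4*n^2 + 34*n + w*(-40*n^2 + 340*n + 180) + 18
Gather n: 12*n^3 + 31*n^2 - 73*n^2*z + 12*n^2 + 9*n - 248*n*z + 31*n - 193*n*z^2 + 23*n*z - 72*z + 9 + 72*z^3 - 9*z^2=12*n^3 + n^2*(43 - 73*z) + n*(-193*z^2 - 225*z + 40) + 72*z^3 - 9*z^2 - 72*z + 9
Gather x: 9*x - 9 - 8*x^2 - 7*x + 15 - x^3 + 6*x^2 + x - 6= -x^3 - 2*x^2 + 3*x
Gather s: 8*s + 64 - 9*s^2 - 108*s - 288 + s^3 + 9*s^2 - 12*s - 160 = s^3 - 112*s - 384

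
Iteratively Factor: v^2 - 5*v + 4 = (v - 1)*(v - 4)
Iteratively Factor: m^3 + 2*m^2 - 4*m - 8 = (m - 2)*(m^2 + 4*m + 4) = (m - 2)*(m + 2)*(m + 2)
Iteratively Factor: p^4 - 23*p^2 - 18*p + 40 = (p - 1)*(p^3 + p^2 - 22*p - 40) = (p - 1)*(p + 2)*(p^2 - p - 20) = (p - 5)*(p - 1)*(p + 2)*(p + 4)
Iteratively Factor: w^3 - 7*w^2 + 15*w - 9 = (w - 1)*(w^2 - 6*w + 9) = (w - 3)*(w - 1)*(w - 3)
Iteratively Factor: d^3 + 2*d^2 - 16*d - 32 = (d + 2)*(d^2 - 16) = (d - 4)*(d + 2)*(d + 4)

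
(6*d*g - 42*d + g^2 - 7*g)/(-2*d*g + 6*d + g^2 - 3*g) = (-6*d*g + 42*d - g^2 + 7*g)/(2*d*g - 6*d - g^2 + 3*g)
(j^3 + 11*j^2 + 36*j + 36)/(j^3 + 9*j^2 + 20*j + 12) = (j + 3)/(j + 1)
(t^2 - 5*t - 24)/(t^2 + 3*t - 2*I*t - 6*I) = (t - 8)/(t - 2*I)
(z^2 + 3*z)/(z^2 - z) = (z + 3)/(z - 1)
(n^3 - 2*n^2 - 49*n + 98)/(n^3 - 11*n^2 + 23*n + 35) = (n^2 + 5*n - 14)/(n^2 - 4*n - 5)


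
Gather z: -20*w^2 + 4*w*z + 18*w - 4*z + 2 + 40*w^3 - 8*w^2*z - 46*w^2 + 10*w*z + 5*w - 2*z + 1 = 40*w^3 - 66*w^2 + 23*w + z*(-8*w^2 + 14*w - 6) + 3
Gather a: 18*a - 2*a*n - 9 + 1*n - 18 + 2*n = a*(18 - 2*n) + 3*n - 27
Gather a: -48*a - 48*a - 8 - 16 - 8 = -96*a - 32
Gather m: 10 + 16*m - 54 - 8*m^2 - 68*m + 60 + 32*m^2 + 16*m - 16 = 24*m^2 - 36*m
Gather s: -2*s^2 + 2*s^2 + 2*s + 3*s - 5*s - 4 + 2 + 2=0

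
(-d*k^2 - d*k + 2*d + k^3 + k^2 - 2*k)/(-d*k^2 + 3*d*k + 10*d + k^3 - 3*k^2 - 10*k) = (k - 1)/(k - 5)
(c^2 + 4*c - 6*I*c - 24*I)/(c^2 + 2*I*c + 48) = (c + 4)/(c + 8*I)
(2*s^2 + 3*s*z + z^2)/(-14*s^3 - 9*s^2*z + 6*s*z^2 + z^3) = (2*s + z)/(-14*s^2 + 5*s*z + z^2)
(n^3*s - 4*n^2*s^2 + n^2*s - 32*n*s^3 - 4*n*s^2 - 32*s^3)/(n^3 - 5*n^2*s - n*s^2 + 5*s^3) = s*(n^3 - 4*n^2*s + n^2 - 32*n*s^2 - 4*n*s - 32*s^2)/(n^3 - 5*n^2*s - n*s^2 + 5*s^3)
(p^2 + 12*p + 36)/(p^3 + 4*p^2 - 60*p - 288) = 1/(p - 8)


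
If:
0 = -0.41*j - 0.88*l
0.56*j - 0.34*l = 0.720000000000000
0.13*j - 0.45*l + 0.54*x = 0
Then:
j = 1.00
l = -0.47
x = -0.63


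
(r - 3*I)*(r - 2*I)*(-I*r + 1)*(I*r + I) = r^4 + r^3 - 4*I*r^3 - r^2 - 4*I*r^2 - r - 6*I*r - 6*I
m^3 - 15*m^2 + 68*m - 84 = (m - 7)*(m - 6)*(m - 2)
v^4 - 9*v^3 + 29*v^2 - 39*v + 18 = (v - 3)^2*(v - 2)*(v - 1)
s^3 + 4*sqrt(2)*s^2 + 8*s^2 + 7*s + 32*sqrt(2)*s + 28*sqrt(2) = (s + 1)*(s + 7)*(s + 4*sqrt(2))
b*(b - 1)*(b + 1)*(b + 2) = b^4 + 2*b^3 - b^2 - 2*b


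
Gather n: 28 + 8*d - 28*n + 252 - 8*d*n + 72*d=80*d + n*(-8*d - 28) + 280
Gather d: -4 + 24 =20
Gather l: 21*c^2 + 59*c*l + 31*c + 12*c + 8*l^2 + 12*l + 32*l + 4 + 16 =21*c^2 + 43*c + 8*l^2 + l*(59*c + 44) + 20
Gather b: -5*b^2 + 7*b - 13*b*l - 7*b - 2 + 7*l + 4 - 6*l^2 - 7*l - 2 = -5*b^2 - 13*b*l - 6*l^2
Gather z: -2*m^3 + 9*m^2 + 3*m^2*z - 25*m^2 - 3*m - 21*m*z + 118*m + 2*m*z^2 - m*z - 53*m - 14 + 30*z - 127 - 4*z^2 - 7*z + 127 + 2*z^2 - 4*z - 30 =-2*m^3 - 16*m^2 + 62*m + z^2*(2*m - 2) + z*(3*m^2 - 22*m + 19) - 44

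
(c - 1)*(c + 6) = c^2 + 5*c - 6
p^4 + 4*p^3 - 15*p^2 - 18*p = p*(p - 3)*(p + 1)*(p + 6)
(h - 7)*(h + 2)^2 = h^3 - 3*h^2 - 24*h - 28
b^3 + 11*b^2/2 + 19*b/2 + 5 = (b + 1)*(b + 2)*(b + 5/2)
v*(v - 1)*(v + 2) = v^3 + v^2 - 2*v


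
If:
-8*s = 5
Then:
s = -5/8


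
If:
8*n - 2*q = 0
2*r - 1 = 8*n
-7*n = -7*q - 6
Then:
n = -2/7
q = -8/7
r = -9/14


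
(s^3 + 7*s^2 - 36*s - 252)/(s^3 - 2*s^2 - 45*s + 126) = (s + 6)/(s - 3)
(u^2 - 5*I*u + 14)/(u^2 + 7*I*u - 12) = (u^2 - 5*I*u + 14)/(u^2 + 7*I*u - 12)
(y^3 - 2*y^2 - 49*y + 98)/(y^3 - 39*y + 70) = (y - 7)/(y - 5)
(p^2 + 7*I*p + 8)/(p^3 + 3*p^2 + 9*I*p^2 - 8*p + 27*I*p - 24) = (p - I)/(p^2 + p*(3 + I) + 3*I)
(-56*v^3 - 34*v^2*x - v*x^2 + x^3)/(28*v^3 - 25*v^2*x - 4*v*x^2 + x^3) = (2*v + x)/(-v + x)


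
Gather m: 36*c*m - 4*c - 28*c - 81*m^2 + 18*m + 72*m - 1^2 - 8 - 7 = -32*c - 81*m^2 + m*(36*c + 90) - 16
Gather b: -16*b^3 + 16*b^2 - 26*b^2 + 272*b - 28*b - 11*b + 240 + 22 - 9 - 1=-16*b^3 - 10*b^2 + 233*b + 252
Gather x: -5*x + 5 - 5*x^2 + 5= -5*x^2 - 5*x + 10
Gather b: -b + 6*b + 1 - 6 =5*b - 5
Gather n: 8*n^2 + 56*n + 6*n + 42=8*n^2 + 62*n + 42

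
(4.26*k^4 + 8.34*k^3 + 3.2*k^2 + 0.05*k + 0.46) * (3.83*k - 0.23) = 16.3158*k^5 + 30.9624*k^4 + 10.3378*k^3 - 0.5445*k^2 + 1.7503*k - 0.1058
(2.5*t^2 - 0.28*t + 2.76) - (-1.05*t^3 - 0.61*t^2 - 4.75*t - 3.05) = 1.05*t^3 + 3.11*t^2 + 4.47*t + 5.81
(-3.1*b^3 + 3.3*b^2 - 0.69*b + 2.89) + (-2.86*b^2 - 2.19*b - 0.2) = -3.1*b^3 + 0.44*b^2 - 2.88*b + 2.69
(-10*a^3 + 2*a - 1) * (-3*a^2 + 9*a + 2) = 30*a^5 - 90*a^4 - 26*a^3 + 21*a^2 - 5*a - 2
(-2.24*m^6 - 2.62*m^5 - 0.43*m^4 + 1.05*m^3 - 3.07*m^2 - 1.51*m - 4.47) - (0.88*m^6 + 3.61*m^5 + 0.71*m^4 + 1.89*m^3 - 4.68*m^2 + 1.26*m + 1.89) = -3.12*m^6 - 6.23*m^5 - 1.14*m^4 - 0.84*m^3 + 1.61*m^2 - 2.77*m - 6.36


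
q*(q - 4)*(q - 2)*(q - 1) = q^4 - 7*q^3 + 14*q^2 - 8*q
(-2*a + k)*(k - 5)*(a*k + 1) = -2*a^2*k^2 + 10*a^2*k + a*k^3 - 5*a*k^2 - 2*a*k + 10*a + k^2 - 5*k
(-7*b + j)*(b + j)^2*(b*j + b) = -7*b^4*j - 7*b^4 - 13*b^3*j^2 - 13*b^3*j - 5*b^2*j^3 - 5*b^2*j^2 + b*j^4 + b*j^3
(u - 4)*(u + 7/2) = u^2 - u/2 - 14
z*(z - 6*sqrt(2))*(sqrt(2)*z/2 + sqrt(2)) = sqrt(2)*z^3/2 - 6*z^2 + sqrt(2)*z^2 - 12*z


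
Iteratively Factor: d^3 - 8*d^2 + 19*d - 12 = (d - 3)*(d^2 - 5*d + 4) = (d - 3)*(d - 1)*(d - 4)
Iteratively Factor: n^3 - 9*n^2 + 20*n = (n - 4)*(n^2 - 5*n) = n*(n - 4)*(n - 5)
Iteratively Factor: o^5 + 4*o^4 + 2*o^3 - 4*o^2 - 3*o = (o + 1)*(o^4 + 3*o^3 - o^2 - 3*o) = (o - 1)*(o + 1)*(o^3 + 4*o^2 + 3*o) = (o - 1)*(o + 1)*(o + 3)*(o^2 + o) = (o - 1)*(o + 1)^2*(o + 3)*(o)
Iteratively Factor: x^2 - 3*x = (x)*(x - 3)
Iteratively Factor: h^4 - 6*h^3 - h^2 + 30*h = (h + 2)*(h^3 - 8*h^2 + 15*h) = h*(h + 2)*(h^2 - 8*h + 15) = h*(h - 5)*(h + 2)*(h - 3)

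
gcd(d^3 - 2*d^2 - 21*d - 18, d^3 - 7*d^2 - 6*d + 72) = d^2 - 3*d - 18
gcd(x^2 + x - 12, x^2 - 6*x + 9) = x - 3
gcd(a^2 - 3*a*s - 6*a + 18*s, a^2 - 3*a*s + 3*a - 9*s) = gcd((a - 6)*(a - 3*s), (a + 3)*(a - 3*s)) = -a + 3*s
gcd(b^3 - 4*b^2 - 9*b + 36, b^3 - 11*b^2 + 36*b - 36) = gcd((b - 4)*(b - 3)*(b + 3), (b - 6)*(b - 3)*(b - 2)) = b - 3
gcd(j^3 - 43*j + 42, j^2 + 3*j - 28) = j + 7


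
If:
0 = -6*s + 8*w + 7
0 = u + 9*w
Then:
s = 4*w/3 + 7/6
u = -9*w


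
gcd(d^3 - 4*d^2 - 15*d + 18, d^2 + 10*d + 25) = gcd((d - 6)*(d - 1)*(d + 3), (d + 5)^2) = 1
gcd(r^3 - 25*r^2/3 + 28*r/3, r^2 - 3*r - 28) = r - 7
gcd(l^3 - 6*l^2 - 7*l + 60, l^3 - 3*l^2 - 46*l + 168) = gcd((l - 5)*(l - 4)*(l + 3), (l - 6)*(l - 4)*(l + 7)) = l - 4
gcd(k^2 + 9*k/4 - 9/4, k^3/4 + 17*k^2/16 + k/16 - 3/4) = k - 3/4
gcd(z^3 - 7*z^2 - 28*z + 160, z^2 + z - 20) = z^2 + z - 20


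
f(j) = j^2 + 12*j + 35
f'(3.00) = 18.00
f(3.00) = 80.00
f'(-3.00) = 6.00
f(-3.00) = 8.00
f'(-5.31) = 1.38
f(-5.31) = -0.52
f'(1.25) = 14.50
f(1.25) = 51.56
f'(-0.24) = 11.52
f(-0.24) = 32.18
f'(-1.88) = 8.24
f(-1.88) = 15.97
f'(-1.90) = 8.20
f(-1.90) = 15.81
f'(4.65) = 21.30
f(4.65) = 112.42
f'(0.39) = 12.78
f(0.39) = 39.83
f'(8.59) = 29.18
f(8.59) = 211.87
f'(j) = 2*j + 12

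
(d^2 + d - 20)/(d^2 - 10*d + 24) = (d + 5)/(d - 6)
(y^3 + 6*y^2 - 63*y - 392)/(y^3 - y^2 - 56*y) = (y + 7)/y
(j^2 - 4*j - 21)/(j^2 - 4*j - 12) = (-j^2 + 4*j + 21)/(-j^2 + 4*j + 12)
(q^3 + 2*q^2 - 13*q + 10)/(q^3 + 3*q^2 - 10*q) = (q - 1)/q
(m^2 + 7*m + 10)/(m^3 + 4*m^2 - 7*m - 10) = (m + 2)/(m^2 - m - 2)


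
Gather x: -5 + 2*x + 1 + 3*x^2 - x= 3*x^2 + x - 4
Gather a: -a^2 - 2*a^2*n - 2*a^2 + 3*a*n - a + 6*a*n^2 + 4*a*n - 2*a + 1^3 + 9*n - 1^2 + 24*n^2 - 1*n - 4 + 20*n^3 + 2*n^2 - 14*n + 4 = a^2*(-2*n - 3) + a*(6*n^2 + 7*n - 3) + 20*n^3 + 26*n^2 - 6*n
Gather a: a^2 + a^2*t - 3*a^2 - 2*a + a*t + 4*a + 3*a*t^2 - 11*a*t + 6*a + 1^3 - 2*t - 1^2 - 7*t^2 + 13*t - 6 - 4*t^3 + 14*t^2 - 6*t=a^2*(t - 2) + a*(3*t^2 - 10*t + 8) - 4*t^3 + 7*t^2 + 5*t - 6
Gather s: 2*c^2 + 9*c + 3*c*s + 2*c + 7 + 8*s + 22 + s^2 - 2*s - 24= 2*c^2 + 11*c + s^2 + s*(3*c + 6) + 5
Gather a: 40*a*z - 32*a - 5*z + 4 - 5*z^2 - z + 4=a*(40*z - 32) - 5*z^2 - 6*z + 8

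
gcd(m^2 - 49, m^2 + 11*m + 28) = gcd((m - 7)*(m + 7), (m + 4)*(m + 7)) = m + 7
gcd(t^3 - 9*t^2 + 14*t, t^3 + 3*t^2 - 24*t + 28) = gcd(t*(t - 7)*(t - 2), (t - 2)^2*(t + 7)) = t - 2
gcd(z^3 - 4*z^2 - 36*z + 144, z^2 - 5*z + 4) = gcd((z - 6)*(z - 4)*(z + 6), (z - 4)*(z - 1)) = z - 4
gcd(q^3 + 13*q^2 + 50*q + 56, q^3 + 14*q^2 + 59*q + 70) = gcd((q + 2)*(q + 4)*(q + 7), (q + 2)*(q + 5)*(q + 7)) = q^2 + 9*q + 14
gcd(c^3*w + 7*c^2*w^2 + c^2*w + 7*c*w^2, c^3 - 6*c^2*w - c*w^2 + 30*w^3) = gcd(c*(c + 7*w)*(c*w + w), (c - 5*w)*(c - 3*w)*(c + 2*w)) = 1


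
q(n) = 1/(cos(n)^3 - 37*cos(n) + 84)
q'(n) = (3*sin(n)*cos(n)^2 - 37*sin(n))/(cos(n)^3 - 37*cos(n) + 84)^2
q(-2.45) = 0.01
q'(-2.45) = 0.00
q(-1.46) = 0.01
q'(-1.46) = 0.01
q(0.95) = 0.02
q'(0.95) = -0.01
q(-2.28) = 0.01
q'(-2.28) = 0.00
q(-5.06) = 0.01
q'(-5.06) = -0.01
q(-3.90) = 0.01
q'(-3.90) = -0.00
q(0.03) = 0.02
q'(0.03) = -0.00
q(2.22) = 0.01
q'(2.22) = -0.00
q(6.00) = 0.02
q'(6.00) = 0.00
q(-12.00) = 0.02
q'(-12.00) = -0.00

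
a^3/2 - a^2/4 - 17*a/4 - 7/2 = (a/2 + 1)*(a - 7/2)*(a + 1)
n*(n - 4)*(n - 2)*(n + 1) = n^4 - 5*n^3 + 2*n^2 + 8*n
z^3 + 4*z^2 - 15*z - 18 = (z - 3)*(z + 1)*(z + 6)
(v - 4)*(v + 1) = v^2 - 3*v - 4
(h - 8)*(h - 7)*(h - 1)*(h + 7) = h^4 - 9*h^3 - 41*h^2 + 441*h - 392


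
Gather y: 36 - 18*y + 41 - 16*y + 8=85 - 34*y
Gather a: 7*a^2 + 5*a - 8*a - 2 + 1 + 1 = 7*a^2 - 3*a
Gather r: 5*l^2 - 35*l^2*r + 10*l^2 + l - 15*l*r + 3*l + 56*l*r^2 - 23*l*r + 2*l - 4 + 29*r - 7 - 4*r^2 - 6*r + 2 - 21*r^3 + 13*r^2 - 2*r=15*l^2 + 6*l - 21*r^3 + r^2*(56*l + 9) + r*(-35*l^2 - 38*l + 21) - 9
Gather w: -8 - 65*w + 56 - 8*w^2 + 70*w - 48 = -8*w^2 + 5*w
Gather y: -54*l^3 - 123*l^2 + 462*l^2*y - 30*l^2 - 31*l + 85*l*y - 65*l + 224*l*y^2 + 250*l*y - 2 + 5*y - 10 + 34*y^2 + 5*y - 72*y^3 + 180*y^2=-54*l^3 - 153*l^2 - 96*l - 72*y^3 + y^2*(224*l + 214) + y*(462*l^2 + 335*l + 10) - 12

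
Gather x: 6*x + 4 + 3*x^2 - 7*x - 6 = 3*x^2 - x - 2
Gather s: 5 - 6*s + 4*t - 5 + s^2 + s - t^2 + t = s^2 - 5*s - t^2 + 5*t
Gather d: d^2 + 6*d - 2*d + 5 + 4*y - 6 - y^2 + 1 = d^2 + 4*d - y^2 + 4*y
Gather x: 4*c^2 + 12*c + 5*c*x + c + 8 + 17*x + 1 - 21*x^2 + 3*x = 4*c^2 + 13*c - 21*x^2 + x*(5*c + 20) + 9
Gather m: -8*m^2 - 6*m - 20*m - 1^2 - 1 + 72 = -8*m^2 - 26*m + 70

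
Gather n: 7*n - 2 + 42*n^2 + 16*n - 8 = 42*n^2 + 23*n - 10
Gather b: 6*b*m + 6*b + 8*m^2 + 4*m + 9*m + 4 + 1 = b*(6*m + 6) + 8*m^2 + 13*m + 5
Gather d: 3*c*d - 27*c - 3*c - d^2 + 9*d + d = -30*c - d^2 + d*(3*c + 10)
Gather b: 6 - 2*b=6 - 2*b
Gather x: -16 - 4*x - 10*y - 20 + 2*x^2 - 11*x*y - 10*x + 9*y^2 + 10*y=2*x^2 + x*(-11*y - 14) + 9*y^2 - 36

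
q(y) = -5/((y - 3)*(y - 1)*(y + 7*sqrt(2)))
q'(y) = 5/((y - 3)*(y - 1)*(y + 7*sqrt(2))^2) + 5/((y - 3)*(y - 1)^2*(y + 7*sqrt(2))) + 5/((y - 3)^2*(y - 1)*(y + 7*sqrt(2)))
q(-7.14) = -0.02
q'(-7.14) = 0.00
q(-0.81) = -0.08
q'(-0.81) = -0.06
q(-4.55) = -0.02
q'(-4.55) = 0.00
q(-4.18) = -0.02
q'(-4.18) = 0.00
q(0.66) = -0.60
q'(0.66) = -1.95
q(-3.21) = -0.03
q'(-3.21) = -0.00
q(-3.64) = -0.03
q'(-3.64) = -0.00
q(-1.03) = -0.07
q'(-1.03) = -0.04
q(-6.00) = -0.02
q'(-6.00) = 0.00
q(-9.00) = -0.05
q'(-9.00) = 0.04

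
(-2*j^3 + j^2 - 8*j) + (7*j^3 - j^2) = 5*j^3 - 8*j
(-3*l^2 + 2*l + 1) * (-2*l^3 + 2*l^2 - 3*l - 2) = 6*l^5 - 10*l^4 + 11*l^3 + 2*l^2 - 7*l - 2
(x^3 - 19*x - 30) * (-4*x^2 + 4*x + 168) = -4*x^5 + 4*x^4 + 244*x^3 + 44*x^2 - 3312*x - 5040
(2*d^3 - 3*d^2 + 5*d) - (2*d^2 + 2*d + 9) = 2*d^3 - 5*d^2 + 3*d - 9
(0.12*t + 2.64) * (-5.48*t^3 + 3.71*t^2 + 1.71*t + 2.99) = -0.6576*t^4 - 14.022*t^3 + 9.9996*t^2 + 4.8732*t + 7.8936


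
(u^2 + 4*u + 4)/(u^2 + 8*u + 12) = (u + 2)/(u + 6)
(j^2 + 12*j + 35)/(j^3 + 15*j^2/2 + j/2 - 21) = 2*(j + 5)/(2*j^2 + j - 6)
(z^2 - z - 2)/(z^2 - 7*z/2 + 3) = 2*(z + 1)/(2*z - 3)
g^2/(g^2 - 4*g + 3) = g^2/(g^2 - 4*g + 3)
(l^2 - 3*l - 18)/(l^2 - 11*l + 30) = (l + 3)/(l - 5)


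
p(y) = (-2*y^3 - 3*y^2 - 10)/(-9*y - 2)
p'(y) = (-6*y^2 - 6*y)/(-9*y - 2) + 9*(-2*y^3 - 3*y^2 - 10)/(-9*y - 2)^2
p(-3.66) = 1.55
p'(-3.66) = -1.44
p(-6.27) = 6.71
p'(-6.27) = -2.53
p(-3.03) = 0.72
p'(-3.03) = -1.21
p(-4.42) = 2.76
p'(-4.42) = -1.74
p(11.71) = 33.83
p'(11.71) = 5.48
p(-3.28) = 1.03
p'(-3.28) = -1.29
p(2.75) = 2.78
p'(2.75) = 1.38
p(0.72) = 1.45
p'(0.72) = -0.66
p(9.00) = 20.61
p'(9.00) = 4.27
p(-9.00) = 15.25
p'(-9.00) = -3.73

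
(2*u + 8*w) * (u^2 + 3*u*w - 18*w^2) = 2*u^3 + 14*u^2*w - 12*u*w^2 - 144*w^3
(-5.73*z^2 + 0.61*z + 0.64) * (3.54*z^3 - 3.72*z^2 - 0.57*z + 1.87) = -20.2842*z^5 + 23.475*z^4 + 3.2625*z^3 - 13.4436*z^2 + 0.7759*z + 1.1968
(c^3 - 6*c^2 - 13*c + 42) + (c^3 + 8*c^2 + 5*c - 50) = 2*c^3 + 2*c^2 - 8*c - 8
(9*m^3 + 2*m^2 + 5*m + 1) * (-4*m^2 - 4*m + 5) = -36*m^5 - 44*m^4 + 17*m^3 - 14*m^2 + 21*m + 5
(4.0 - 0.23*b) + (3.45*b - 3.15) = 3.22*b + 0.85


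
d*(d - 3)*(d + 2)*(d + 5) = d^4 + 4*d^3 - 11*d^2 - 30*d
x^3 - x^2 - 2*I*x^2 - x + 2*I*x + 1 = (x - 1)*(x - I)^2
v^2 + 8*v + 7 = (v + 1)*(v + 7)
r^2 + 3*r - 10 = (r - 2)*(r + 5)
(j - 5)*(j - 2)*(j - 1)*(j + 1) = j^4 - 7*j^3 + 9*j^2 + 7*j - 10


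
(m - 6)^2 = m^2 - 12*m + 36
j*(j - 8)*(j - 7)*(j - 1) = j^4 - 16*j^3 + 71*j^2 - 56*j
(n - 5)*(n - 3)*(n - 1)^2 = n^4 - 10*n^3 + 32*n^2 - 38*n + 15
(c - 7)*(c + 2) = c^2 - 5*c - 14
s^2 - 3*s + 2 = (s - 2)*(s - 1)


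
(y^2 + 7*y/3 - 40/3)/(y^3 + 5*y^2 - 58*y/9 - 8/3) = 3*(3*y^2 + 7*y - 40)/(9*y^3 + 45*y^2 - 58*y - 24)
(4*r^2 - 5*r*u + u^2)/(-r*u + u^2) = (-4*r + u)/u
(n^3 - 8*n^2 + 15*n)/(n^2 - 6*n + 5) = n*(n - 3)/(n - 1)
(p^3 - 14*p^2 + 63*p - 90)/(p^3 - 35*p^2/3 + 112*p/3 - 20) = 3*(p - 3)/(3*p - 2)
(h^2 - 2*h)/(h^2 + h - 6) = h/(h + 3)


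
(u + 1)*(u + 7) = u^2 + 8*u + 7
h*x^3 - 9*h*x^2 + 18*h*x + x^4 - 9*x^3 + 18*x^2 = x*(h + x)*(x - 6)*(x - 3)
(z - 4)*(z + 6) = z^2 + 2*z - 24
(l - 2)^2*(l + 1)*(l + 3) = l^4 - 9*l^2 + 4*l + 12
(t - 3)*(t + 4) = t^2 + t - 12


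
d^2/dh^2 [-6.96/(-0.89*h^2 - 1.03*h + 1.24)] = (-11.026032*h^2 - 12.760464*h + 6.96*(1.78*h + 1.03)*(3.56*h + 2.06) + 15.362112)/(0.89*h^2 + 1.03*h - 1.24)^3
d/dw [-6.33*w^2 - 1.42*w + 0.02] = -12.66*w - 1.42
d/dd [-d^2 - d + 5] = -2*d - 1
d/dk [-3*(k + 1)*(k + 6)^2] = 3*(-3*k - 8)*(k + 6)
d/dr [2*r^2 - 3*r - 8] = 4*r - 3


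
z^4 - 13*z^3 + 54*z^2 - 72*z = z*(z - 6)*(z - 4)*(z - 3)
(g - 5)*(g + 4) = g^2 - g - 20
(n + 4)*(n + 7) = n^2 + 11*n + 28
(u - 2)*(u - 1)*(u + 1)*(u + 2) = u^4 - 5*u^2 + 4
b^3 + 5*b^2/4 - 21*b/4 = b*(b - 7/4)*(b + 3)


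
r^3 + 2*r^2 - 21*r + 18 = (r - 3)*(r - 1)*(r + 6)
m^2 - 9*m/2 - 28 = (m - 8)*(m + 7/2)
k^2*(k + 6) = k^3 + 6*k^2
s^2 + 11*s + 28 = (s + 4)*(s + 7)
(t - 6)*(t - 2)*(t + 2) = t^3 - 6*t^2 - 4*t + 24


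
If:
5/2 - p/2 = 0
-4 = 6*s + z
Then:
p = 5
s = -z/6 - 2/3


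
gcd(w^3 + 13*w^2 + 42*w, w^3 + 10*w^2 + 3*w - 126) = w^2 + 13*w + 42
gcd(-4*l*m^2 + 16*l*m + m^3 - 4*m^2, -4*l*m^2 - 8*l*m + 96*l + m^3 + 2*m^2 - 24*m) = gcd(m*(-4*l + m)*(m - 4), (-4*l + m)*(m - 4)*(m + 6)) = 4*l*m - 16*l - m^2 + 4*m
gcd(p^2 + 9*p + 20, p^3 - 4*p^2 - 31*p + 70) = p + 5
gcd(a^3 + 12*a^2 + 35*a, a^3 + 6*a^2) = a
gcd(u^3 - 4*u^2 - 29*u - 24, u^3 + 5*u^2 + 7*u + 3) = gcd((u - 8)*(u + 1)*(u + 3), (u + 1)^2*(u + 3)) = u^2 + 4*u + 3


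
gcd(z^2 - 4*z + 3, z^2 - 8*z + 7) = z - 1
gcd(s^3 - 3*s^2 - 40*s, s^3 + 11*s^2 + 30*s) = s^2 + 5*s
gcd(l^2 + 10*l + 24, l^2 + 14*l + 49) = 1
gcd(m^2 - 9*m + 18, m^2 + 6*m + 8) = 1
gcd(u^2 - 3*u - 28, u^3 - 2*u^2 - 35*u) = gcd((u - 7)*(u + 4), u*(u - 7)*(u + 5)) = u - 7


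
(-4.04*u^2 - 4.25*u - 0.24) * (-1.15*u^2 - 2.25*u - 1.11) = 4.646*u^4 + 13.9775*u^3 + 14.3229*u^2 + 5.2575*u + 0.2664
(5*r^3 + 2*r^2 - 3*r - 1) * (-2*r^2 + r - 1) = -10*r^5 + r^4 + 3*r^3 - 3*r^2 + 2*r + 1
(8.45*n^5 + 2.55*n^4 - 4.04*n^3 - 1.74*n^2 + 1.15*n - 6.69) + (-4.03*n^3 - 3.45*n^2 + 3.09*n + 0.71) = 8.45*n^5 + 2.55*n^4 - 8.07*n^3 - 5.19*n^2 + 4.24*n - 5.98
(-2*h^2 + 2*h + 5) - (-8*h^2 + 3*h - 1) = 6*h^2 - h + 6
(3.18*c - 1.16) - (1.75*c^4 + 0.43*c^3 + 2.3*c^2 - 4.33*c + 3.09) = -1.75*c^4 - 0.43*c^3 - 2.3*c^2 + 7.51*c - 4.25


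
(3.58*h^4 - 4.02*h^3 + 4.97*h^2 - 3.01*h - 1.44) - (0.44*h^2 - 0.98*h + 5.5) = 3.58*h^4 - 4.02*h^3 + 4.53*h^2 - 2.03*h - 6.94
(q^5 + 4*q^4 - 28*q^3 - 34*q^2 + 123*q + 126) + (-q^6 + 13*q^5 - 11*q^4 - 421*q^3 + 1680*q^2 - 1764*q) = -q^6 + 14*q^5 - 7*q^4 - 449*q^3 + 1646*q^2 - 1641*q + 126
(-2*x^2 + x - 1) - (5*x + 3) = -2*x^2 - 4*x - 4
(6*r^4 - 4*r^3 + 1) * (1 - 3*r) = -18*r^5 + 18*r^4 - 4*r^3 - 3*r + 1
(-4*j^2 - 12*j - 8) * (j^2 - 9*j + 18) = -4*j^4 + 24*j^3 + 28*j^2 - 144*j - 144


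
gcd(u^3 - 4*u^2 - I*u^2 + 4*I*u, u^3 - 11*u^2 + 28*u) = u^2 - 4*u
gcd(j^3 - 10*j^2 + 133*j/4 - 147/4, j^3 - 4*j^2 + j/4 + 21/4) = j - 7/2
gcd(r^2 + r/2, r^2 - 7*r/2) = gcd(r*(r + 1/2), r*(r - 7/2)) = r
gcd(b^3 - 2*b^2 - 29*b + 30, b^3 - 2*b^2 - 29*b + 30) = b^3 - 2*b^2 - 29*b + 30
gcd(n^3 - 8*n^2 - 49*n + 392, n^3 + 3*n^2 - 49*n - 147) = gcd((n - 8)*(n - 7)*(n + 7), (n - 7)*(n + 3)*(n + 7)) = n^2 - 49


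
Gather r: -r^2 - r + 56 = -r^2 - r + 56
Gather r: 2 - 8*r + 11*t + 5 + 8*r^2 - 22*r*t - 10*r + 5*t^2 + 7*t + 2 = 8*r^2 + r*(-22*t - 18) + 5*t^2 + 18*t + 9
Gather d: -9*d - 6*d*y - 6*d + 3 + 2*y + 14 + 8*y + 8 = d*(-6*y - 15) + 10*y + 25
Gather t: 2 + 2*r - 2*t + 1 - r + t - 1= r - t + 2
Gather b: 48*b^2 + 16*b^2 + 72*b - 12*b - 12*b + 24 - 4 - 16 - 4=64*b^2 + 48*b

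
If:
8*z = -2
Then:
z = -1/4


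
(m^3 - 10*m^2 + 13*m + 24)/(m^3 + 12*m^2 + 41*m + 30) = (m^2 - 11*m + 24)/(m^2 + 11*m + 30)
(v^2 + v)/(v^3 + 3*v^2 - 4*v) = (v + 1)/(v^2 + 3*v - 4)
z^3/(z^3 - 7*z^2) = z/(z - 7)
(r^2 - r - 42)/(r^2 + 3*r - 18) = (r - 7)/(r - 3)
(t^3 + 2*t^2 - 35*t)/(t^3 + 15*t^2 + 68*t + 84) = t*(t - 5)/(t^2 + 8*t + 12)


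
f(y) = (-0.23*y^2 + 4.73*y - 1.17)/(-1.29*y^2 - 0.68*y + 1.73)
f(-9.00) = 0.65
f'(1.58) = 2.58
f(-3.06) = 2.15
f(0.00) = -0.68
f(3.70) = -0.71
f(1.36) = -3.06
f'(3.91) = 0.21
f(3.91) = -0.67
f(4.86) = -0.51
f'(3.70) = 0.23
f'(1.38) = 5.06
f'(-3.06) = 1.14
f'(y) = (4.73 - 0.46*y)/(-1.29*y^2 - 0.68*y + 1.73) + (2.58*y + 0.68)*(-0.23*y^2 + 4.73*y - 1.17)/(-1.29*y^2 - 0.68*y + 1.73)^2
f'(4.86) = 0.13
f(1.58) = -2.23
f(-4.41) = 1.30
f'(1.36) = 5.51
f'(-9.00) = 0.06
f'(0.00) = 2.47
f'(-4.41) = 0.35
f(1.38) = -2.95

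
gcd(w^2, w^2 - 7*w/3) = w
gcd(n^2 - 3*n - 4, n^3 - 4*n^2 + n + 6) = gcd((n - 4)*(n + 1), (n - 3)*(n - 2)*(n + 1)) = n + 1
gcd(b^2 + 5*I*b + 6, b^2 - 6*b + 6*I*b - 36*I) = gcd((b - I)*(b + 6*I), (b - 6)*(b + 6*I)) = b + 6*I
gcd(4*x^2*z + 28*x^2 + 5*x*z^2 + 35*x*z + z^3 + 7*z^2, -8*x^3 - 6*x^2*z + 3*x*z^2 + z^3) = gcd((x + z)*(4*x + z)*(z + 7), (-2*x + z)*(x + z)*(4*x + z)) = 4*x^2 + 5*x*z + z^2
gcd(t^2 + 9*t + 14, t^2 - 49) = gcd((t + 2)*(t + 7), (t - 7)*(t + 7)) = t + 7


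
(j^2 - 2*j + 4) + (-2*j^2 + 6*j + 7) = -j^2 + 4*j + 11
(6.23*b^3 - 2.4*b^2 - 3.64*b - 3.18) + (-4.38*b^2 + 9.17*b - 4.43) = 6.23*b^3 - 6.78*b^2 + 5.53*b - 7.61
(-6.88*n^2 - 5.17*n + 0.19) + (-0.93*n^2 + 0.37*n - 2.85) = -7.81*n^2 - 4.8*n - 2.66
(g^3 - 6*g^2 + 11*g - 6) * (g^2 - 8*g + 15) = g^5 - 14*g^4 + 74*g^3 - 184*g^2 + 213*g - 90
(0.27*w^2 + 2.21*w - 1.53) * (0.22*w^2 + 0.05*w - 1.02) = 0.0594*w^4 + 0.4997*w^3 - 0.5015*w^2 - 2.3307*w + 1.5606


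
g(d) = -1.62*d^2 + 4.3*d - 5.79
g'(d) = 4.3 - 3.24*d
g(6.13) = -40.31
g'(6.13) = -15.56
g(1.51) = -2.99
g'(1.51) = -0.59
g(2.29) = -4.44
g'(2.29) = -3.12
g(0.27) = -4.75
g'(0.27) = 3.43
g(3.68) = -11.90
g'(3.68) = -7.62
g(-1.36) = -14.63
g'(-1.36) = 8.71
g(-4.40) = -56.07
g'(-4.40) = 18.56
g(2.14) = -4.01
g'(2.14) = -2.63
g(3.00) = -7.47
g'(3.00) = -5.42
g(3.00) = -7.47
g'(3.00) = -5.42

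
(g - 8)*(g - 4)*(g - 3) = g^3 - 15*g^2 + 68*g - 96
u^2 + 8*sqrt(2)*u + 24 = (u + 2*sqrt(2))*(u + 6*sqrt(2))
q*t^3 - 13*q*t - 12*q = (t - 4)*(t + 3)*(q*t + q)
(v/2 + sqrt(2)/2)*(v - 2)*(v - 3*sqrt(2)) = v^3/2 - sqrt(2)*v^2 - v^2 - 3*v + 2*sqrt(2)*v + 6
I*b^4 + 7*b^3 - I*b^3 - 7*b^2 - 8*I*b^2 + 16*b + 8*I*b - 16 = (b - 4*I)^2*(b + I)*(I*b - I)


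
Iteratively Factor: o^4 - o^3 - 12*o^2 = (o + 3)*(o^3 - 4*o^2) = (o - 4)*(o + 3)*(o^2) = o*(o - 4)*(o + 3)*(o)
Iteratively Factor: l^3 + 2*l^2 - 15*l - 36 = (l + 3)*(l^2 - l - 12) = (l - 4)*(l + 3)*(l + 3)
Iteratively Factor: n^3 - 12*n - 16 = (n + 2)*(n^2 - 2*n - 8) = (n - 4)*(n + 2)*(n + 2)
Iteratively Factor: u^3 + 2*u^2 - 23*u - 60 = (u + 3)*(u^2 - u - 20) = (u + 3)*(u + 4)*(u - 5)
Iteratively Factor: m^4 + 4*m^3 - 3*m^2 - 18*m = (m + 3)*(m^3 + m^2 - 6*m) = m*(m + 3)*(m^2 + m - 6) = m*(m + 3)^2*(m - 2)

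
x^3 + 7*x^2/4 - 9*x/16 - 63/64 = (x - 3/4)*(x + 3/4)*(x + 7/4)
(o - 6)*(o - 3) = o^2 - 9*o + 18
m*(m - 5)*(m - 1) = m^3 - 6*m^2 + 5*m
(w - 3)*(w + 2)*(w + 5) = w^3 + 4*w^2 - 11*w - 30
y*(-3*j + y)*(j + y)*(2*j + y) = -6*j^3*y - 7*j^2*y^2 + y^4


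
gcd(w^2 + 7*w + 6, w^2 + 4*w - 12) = w + 6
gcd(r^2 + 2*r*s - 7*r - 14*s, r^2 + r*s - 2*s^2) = r + 2*s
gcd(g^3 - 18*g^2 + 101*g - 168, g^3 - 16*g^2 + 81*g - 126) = g^2 - 10*g + 21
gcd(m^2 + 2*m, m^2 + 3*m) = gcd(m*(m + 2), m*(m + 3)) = m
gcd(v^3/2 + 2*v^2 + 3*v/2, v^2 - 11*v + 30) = 1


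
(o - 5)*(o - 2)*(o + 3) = o^3 - 4*o^2 - 11*o + 30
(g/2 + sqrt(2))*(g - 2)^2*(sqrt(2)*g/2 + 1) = sqrt(2)*g^4/4 - sqrt(2)*g^3 + 3*g^3/2 - 6*g^2 + 2*sqrt(2)*g^2 - 4*sqrt(2)*g + 6*g + 4*sqrt(2)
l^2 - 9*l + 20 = (l - 5)*(l - 4)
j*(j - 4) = j^2 - 4*j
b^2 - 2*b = b*(b - 2)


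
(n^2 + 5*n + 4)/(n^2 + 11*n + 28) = (n + 1)/(n + 7)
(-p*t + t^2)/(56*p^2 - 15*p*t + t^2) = t*(-p + t)/(56*p^2 - 15*p*t + t^2)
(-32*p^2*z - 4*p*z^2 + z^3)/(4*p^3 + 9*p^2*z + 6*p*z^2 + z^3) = z*(-8*p + z)/(p^2 + 2*p*z + z^2)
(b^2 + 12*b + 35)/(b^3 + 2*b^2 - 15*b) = (b + 7)/(b*(b - 3))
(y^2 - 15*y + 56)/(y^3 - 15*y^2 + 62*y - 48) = (y - 7)/(y^2 - 7*y + 6)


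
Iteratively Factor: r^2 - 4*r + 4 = (r - 2)*(r - 2)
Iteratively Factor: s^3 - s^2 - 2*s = (s + 1)*(s^2 - 2*s) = (s - 2)*(s + 1)*(s)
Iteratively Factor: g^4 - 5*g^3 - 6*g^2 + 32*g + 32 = (g - 4)*(g^3 - g^2 - 10*g - 8) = (g - 4)*(g + 2)*(g^2 - 3*g - 4) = (g - 4)*(g + 1)*(g + 2)*(g - 4)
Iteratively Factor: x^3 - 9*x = (x)*(x^2 - 9) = x*(x + 3)*(x - 3)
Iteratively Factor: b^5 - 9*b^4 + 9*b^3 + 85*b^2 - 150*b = (b - 5)*(b^4 - 4*b^3 - 11*b^2 + 30*b) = (b - 5)*(b + 3)*(b^3 - 7*b^2 + 10*b) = (b - 5)^2*(b + 3)*(b^2 - 2*b) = (b - 5)^2*(b - 2)*(b + 3)*(b)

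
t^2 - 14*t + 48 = (t - 8)*(t - 6)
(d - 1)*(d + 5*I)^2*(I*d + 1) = I*d^4 - 9*d^3 - I*d^3 + 9*d^2 - 15*I*d^2 - 25*d + 15*I*d + 25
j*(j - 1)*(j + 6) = j^3 + 5*j^2 - 6*j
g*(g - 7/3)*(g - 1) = g^3 - 10*g^2/3 + 7*g/3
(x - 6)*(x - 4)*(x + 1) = x^3 - 9*x^2 + 14*x + 24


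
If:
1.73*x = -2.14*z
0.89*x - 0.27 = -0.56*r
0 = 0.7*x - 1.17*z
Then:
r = 0.48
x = 0.00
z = 0.00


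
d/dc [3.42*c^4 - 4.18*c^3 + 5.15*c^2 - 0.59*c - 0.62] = 13.68*c^3 - 12.54*c^2 + 10.3*c - 0.59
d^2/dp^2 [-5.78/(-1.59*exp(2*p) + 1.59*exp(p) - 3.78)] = ((9.1902 - 36.7608*exp(p))*(1.59*exp(2*p) - 1.59*exp(p) + 3.78) + 5.78*(3.18*exp(p) - 1.59)*(6.36*exp(p) - 3.18)*exp(p))*exp(p)/(1.59*exp(2*p) - 1.59*exp(p) + 3.78)^3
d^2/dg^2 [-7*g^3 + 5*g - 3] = -42*g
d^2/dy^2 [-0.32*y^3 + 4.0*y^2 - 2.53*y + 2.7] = 8.0 - 1.92*y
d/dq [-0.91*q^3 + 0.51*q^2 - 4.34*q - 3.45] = -2.73*q^2 + 1.02*q - 4.34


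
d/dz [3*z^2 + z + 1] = 6*z + 1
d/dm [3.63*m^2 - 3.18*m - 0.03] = 7.26*m - 3.18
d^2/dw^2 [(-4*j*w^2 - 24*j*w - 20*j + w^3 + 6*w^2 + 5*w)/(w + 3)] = 2*(16*j + w^3 + 9*w^2 + 27*w + 39)/(w^3 + 9*w^2 + 27*w + 27)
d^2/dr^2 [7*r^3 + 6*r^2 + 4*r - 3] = 42*r + 12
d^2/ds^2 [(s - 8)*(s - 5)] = 2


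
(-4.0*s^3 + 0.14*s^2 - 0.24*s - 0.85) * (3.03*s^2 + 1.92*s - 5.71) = -12.12*s^5 - 7.2558*s^4 + 22.3816*s^3 - 3.8357*s^2 - 0.2616*s + 4.8535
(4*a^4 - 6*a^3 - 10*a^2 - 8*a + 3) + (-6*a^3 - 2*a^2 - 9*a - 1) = 4*a^4 - 12*a^3 - 12*a^2 - 17*a + 2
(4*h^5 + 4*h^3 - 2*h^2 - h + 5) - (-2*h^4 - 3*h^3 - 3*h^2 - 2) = 4*h^5 + 2*h^4 + 7*h^3 + h^2 - h + 7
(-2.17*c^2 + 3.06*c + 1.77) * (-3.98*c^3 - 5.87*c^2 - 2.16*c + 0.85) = 8.6366*c^5 + 0.559099999999999*c^4 - 20.3196*c^3 - 18.844*c^2 - 1.2222*c + 1.5045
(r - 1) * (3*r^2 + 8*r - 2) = 3*r^3 + 5*r^2 - 10*r + 2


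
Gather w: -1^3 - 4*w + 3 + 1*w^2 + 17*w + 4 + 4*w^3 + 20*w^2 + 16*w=4*w^3 + 21*w^2 + 29*w + 6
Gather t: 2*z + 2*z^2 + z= 2*z^2 + 3*z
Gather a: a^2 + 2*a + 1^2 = a^2 + 2*a + 1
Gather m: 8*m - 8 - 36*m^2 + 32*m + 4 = -36*m^2 + 40*m - 4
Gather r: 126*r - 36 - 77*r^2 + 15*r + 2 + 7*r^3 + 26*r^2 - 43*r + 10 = 7*r^3 - 51*r^2 + 98*r - 24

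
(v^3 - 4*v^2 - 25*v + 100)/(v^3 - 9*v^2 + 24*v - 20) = (v^2 + v - 20)/(v^2 - 4*v + 4)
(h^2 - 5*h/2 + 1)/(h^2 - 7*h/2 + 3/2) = (h - 2)/(h - 3)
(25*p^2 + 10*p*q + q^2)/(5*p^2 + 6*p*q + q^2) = (5*p + q)/(p + q)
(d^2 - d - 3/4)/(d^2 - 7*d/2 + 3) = (d + 1/2)/(d - 2)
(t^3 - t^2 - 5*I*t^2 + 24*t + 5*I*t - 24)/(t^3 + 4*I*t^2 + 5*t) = (t^3 - t^2*(1 + 5*I) + t*(24 + 5*I) - 24)/(t*(t^2 + 4*I*t + 5))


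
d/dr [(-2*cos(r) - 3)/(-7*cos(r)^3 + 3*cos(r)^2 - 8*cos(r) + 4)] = 16*(28*cos(r)^3 + 57*cos(r)^2 - 18*cos(r) + 32)*sin(r)/(-53*cos(r) + 6*cos(2*r) - 7*cos(3*r) + 22)^2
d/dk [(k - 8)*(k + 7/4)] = 2*k - 25/4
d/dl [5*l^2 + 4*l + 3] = 10*l + 4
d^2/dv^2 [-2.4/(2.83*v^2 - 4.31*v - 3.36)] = (-38.44272*v^2 + 58.54704*v + 2.4*(5.66*v - 4.31)*(11.32*v - 8.62) + 45.64224)/(-2.83*v^2 + 4.31*v + 3.36)^3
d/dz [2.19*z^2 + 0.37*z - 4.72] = 4.38*z + 0.37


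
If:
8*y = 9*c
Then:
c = 8*y/9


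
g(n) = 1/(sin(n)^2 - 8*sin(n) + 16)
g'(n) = (-2*sin(n)*cos(n) + 8*cos(n))/(sin(n)^2 - 8*sin(n) + 16)^2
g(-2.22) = 0.04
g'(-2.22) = -0.01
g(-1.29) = 0.04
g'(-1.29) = 0.00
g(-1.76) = 0.04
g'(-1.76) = -0.00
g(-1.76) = 0.04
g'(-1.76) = -0.00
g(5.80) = 0.05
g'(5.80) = 0.02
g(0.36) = 0.08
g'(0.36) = 0.04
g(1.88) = 0.11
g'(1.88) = -0.02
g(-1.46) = 0.04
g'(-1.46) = 0.00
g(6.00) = 0.05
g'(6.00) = 0.02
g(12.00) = 0.05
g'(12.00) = 0.02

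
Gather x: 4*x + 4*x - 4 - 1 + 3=8*x - 2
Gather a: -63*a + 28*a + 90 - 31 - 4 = 55 - 35*a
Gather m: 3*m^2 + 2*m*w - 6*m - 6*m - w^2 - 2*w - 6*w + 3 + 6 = 3*m^2 + m*(2*w - 12) - w^2 - 8*w + 9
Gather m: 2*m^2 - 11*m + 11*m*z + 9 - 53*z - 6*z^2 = 2*m^2 + m*(11*z - 11) - 6*z^2 - 53*z + 9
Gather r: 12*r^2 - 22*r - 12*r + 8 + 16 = 12*r^2 - 34*r + 24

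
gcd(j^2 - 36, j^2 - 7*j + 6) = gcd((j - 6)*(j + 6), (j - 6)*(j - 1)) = j - 6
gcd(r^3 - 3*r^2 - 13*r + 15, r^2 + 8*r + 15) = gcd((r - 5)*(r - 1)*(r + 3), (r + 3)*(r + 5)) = r + 3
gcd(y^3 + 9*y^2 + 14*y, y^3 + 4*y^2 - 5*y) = y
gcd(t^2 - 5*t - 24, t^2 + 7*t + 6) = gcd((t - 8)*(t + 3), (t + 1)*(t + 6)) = 1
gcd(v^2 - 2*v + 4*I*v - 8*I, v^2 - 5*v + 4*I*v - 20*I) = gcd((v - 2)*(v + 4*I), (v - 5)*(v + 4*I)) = v + 4*I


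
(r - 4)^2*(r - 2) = r^3 - 10*r^2 + 32*r - 32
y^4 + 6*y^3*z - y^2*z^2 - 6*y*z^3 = y*(y - z)*(y + z)*(y + 6*z)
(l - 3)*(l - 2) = l^2 - 5*l + 6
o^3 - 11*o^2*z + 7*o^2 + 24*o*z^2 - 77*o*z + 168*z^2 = (o + 7)*(o - 8*z)*(o - 3*z)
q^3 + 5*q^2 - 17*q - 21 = (q - 3)*(q + 1)*(q + 7)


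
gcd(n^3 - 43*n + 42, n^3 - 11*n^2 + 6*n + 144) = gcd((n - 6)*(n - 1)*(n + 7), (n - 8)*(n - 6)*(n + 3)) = n - 6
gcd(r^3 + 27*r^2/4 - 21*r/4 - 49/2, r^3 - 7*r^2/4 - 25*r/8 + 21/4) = r^2 - r/4 - 7/2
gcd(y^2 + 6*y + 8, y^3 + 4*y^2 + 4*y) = y + 2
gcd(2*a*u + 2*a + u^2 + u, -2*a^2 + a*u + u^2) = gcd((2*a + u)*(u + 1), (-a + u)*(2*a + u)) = 2*a + u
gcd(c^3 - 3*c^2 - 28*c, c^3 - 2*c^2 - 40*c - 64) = c + 4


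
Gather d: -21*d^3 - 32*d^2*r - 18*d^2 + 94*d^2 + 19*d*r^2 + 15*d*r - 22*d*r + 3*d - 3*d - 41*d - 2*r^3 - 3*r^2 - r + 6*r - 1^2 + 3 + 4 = -21*d^3 + d^2*(76 - 32*r) + d*(19*r^2 - 7*r - 41) - 2*r^3 - 3*r^2 + 5*r + 6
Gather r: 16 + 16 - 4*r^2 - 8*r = -4*r^2 - 8*r + 32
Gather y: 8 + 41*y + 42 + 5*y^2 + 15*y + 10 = 5*y^2 + 56*y + 60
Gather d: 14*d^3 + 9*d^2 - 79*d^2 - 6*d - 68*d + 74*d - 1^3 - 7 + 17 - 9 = 14*d^3 - 70*d^2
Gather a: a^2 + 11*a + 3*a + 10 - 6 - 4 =a^2 + 14*a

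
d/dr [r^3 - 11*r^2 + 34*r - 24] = 3*r^2 - 22*r + 34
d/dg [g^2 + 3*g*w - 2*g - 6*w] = 2*g + 3*w - 2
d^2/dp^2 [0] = 0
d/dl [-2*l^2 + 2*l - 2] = 2 - 4*l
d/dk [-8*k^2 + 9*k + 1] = 9 - 16*k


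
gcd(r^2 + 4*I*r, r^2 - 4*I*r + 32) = r + 4*I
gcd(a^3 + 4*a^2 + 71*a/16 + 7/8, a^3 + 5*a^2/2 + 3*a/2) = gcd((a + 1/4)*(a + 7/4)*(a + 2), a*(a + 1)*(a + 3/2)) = 1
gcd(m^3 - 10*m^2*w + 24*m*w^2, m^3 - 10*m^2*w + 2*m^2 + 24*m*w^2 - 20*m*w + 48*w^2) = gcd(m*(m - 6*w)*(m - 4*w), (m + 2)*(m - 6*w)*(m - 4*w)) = m^2 - 10*m*w + 24*w^2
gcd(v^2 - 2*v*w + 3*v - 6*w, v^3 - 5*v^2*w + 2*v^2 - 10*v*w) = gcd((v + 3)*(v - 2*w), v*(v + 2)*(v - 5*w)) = 1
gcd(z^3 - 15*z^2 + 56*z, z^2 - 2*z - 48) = z - 8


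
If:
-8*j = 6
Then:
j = -3/4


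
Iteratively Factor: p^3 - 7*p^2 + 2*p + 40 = (p + 2)*(p^2 - 9*p + 20) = (p - 5)*(p + 2)*(p - 4)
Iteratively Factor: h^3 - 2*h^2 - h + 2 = (h - 1)*(h^2 - h - 2) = (h - 2)*(h - 1)*(h + 1)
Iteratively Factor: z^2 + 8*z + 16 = (z + 4)*(z + 4)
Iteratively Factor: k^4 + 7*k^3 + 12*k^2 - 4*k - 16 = (k + 2)*(k^3 + 5*k^2 + 2*k - 8) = (k - 1)*(k + 2)*(k^2 + 6*k + 8) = (k - 1)*(k + 2)*(k + 4)*(k + 2)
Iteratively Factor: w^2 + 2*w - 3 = (w - 1)*(w + 3)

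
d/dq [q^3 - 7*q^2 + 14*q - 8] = 3*q^2 - 14*q + 14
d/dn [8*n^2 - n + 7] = 16*n - 1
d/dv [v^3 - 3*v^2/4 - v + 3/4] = 3*v^2 - 3*v/2 - 1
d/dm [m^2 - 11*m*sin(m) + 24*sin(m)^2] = -11*m*cos(m) + 2*m - 11*sin(m) + 24*sin(2*m)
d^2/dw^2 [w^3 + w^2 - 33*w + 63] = 6*w + 2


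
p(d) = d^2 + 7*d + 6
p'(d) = 2*d + 7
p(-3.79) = -6.17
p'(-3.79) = -0.58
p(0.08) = 6.57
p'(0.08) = 7.16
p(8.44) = 136.31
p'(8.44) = 23.88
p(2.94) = 35.22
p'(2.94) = 12.88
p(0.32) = 8.34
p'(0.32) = 7.64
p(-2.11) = -4.32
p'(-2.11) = 2.78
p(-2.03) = -4.09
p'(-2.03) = 2.94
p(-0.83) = 0.88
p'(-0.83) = 5.34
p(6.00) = 84.00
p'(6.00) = 19.00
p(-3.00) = -6.00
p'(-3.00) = 1.00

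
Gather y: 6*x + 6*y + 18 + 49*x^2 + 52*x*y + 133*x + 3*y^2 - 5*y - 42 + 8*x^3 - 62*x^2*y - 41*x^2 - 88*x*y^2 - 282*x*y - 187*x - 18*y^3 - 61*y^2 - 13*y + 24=8*x^3 + 8*x^2 - 48*x - 18*y^3 + y^2*(-88*x - 58) + y*(-62*x^2 - 230*x - 12)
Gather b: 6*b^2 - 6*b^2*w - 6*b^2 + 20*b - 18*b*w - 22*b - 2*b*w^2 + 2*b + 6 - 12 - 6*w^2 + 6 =-6*b^2*w + b*(-2*w^2 - 18*w) - 6*w^2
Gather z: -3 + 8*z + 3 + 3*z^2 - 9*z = 3*z^2 - z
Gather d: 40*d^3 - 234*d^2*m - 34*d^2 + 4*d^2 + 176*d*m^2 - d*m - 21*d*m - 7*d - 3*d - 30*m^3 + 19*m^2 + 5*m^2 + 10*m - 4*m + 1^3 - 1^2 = 40*d^3 + d^2*(-234*m - 30) + d*(176*m^2 - 22*m - 10) - 30*m^3 + 24*m^2 + 6*m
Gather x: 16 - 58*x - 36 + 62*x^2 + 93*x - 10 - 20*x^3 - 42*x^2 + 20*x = -20*x^3 + 20*x^2 + 55*x - 30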